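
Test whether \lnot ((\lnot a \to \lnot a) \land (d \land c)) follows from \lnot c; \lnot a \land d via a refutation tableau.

Initial set: {T \lnot c; T (\lnot a \land d); F \lnot ((\lnot a \to \lnot a) \land (d \land c))}.
T (\lnot a \land d): α-rule — add T \lnot a, T d.
F \lnot ((\lnot a \to \lnot a) \land (d \land c)): α-rule — add T (\lnot a \to \lnot a), T (d \land c).
T (d \land c): α-rule — add T d, T c.
× closes — contains both c and \lnot c.
All 1 branch closes.
Every branch closed, so the premises entail the conclusion.

Yes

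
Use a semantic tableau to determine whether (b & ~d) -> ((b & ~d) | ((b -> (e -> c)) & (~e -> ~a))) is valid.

Valid

Assume the negation and expand:
Initial set: {~((b & ~d) -> ((b & ~d) | ((b -> (e -> c)) & (~e -> ~a))))}.
~((b & ~d) -> ((b & ~d) | ((b -> (e -> c)) & (~e -> ~a)))): α-rule — add (b & ~d), ~((b & ~d) | ((b -> (e -> c)) & (~e -> ~a))).
(b & ~d): α-rule — add b, ~d.
~((b & ~d) | ((b -> (e -> c)) & (~e -> ~a))): α-rule — add ~(b & ~d), ~((b -> (e -> c)) & (~e -> ~a)).
~(b & ~d): β-rule — branch into ~b  //  ~~d.
  branch 1 (add ~b):
    × closes — contains both b and ~b.
  branch 2 (add ~~d):
    × closes — contains both d and ~d.
All 2 branches close.
Every branch closed, so the negation is unsatisfiable and the formula is valid.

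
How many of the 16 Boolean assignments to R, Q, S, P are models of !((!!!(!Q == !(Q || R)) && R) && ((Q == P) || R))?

12

Initial set: {!((!!!(!Q == !(Q || R)) && R) && ((Q == P) || R))}.
!((!!!(!Q == !(Q || R)) && R) && ((Q == P) || R)): β-rule — branch into !(!!!(!Q == !(Q || R)) && R)  //  !((Q == P) || R).
  branch 1 (add !(!!!(!Q == !(Q || R)) && R)):
    !(!!!(!Q == !(Q || R)) && R): β-rule — branch into !!!!(!Q == !(Q || R))  //  !R.
      branch 1.1 (add !!!!(!Q == !(Q || R))):
        !!!!(!Q == !(Q || R)): drop double negation, giving !!(!Q == !(Q || R)).
        !!(!Q == !(Q || R)): β-rule — branch into !Q, !(Q || R)  //  !!Q, !!(Q || R).
          branch 1.1.1 (add !Q, !(Q || R)):
            !(Q || R): α-rule — add !Q, !R.
            ○ open, literals {Q=0, R=0}.
          branch 1.1.2 (add !!Q, !!(Q || R)):
            !!(Q || R): β-rule — branch into Q  //  R.
              branch 1.1.2.1 (add Q):
                ○ open, literals {Q=1}.
              branch 1.1.2.2 (add R):
                ○ open, literals {Q=1, R=1}.
      branch 1.2 (add !R):
        ○ open, literals {R=0}.
  branch 2 (add !((Q == P) || R)):
    !((Q == P) || R): α-rule — add !(Q == P), !R.
    !(Q == P): β-rule — branch into Q, !P  //  !Q, P.
      branch 2.1 (add Q, !P):
        ○ open, literals {P=0, Q=1, R=0}.
      branch 2.2 (add !Q, P):
        ○ open, literals {P=1, Q=0, R=0}.
0 branches closed, 6 open.
Each open branch fixes some atoms; the unmentioned ones are free. Counting distinct full assignments: branch {Q=0, R=0} (S, P) contributes 4 new; branch {Q=1} (R, S, P) contributes 8 new; branch {Q=1, R=1} (S, P) contributes 0 new; branch {R=0} (Q, S, P) contributes 0 new; branch {P=0, Q=1, R=0} (S) contributes 0 new; branch {P=1, Q=0, R=0} (S) contributes 0 new. Total: 12.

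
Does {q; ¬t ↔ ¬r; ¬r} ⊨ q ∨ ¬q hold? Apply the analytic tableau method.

Initial set: {q; (¬t ↔ ¬r); ¬r; ¬(q ∨ ¬q)}.
¬(q ∨ ¬q): α-rule — add ¬q, ¬¬q.
× closes — contains both q and ¬q.
All 1 branch closes.
Every branch closed, so the premises entail the conclusion.

Yes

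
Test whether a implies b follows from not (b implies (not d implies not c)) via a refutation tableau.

Initial set: {not (b implies (not d implies not c)); not (a implies b)}.
not (b implies (not d implies not c)): α-rule — add b, not (not d implies not c).
not (a implies b): α-rule — add a, not b.
× closes — contains both b and not b.
All 1 branch closes.
Every branch closed, so the premises entail the conclusion.

Yes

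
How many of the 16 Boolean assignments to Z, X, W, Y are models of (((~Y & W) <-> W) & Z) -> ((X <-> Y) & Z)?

Initial set: {((((~Y & W) <-> W) & Z) -> ((X <-> Y) & Z))}.
((((~Y & W) <-> W) & Z) -> ((X <-> Y) & Z)): β-rule — branch into ~(((~Y & W) <-> W) & Z)  //  ((X <-> Y) & Z).
  branch 1 (add ~(((~Y & W) <-> W) & Z)):
    ~(((~Y & W) <-> W) & Z): β-rule — branch into ~((~Y & W) <-> W)  //  ~Z.
      branch 1.1 (add ~((~Y & W) <-> W)):
        ~((~Y & W) <-> W): β-rule — branch into (~Y & W), ~W  //  ~(~Y & W), W.
          branch 1.1.1 (add (~Y & W), ~W):
            (~Y & W): α-rule — add ~Y, W.
            × closes — contains both W and ~W.
          branch 1.1.2 (add ~(~Y & W), W):
            ~(~Y & W): β-rule — branch into ~~Y  //  ~W.
              branch 1.1.2.1 (add ~~Y):
                ○ open, literals {W=true, Y=true}.
              branch 1.1.2.2 (add ~W):
                × closes — contains both W and ~W.
      branch 1.2 (add ~Z):
        ○ open, literals {Z=false}.
  branch 2 (add ((X <-> Y) & Z)):
    ((X <-> Y) & Z): α-rule — add (X <-> Y), Z.
    (X <-> Y): β-rule — branch into X, Y  //  ~X, ~Y.
      branch 2.1 (add X, Y):
        ○ open, literals {X=true, Y=true, Z=true}.
      branch 2.2 (add ~X, ~Y):
        ○ open, literals {X=false, Y=false, Z=true}.
2 branches closed, 4 open.
Each open branch fixes some atoms; the unmentioned ones are free. Counting distinct full assignments: branch {W=true, Y=true} (Z, X) contributes 4 new; branch {Z=false} (X, W, Y) contributes 6 new; branch {X=true, Y=true, Z=true} (W) contributes 1 new; branch {X=false, Y=false, Z=true} (W) contributes 2 new. Total: 13.

13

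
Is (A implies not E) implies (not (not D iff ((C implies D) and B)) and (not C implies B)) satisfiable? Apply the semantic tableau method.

Initial set: {T ((A implies not E) implies (not (not D iff ((C implies D) and B)) and (not C implies B)))}.
T ((A implies not E) implies (not (not D iff ((C implies D) and B)) and (not C implies B))): β-rule — branch into F (A implies not E)  //  T (not (not D iff ((C implies D) and B)) and (not C implies B)).
  branch 1 (add F (A implies not E)):
    F (A implies not E): α-rule — add T A, F not E.
    ○ open, literals {A=true, E=true}.
  branch 2 (add T (not (not D iff ((C implies D) and B)) and (not C implies B))):
    T (not (not D iff ((C implies D) and B)) and (not C implies B)): α-rule — add T not (not D iff ((C implies D) and B)), T (not C implies B).
    T not (not D iff ((C implies D) and B)): β-rule — branch into T not D, F ((C implies D) and B)  //  F not D, T ((C implies D) and B).
      branch 2.1 (add T not D, F ((C implies D) and B)):
        T (not C implies B): β-rule — branch into F not C  //  T B.
          branch 2.1.1 (add F not C):
            F ((C implies D) and B): β-rule — branch into F (C implies D)  //  F B.
              branch 2.1.1.1 (add F (C implies D)):
                F (C implies D): α-rule — add T C, F D.
                ○ open, literals {C=true, D=false}.
              branch 2.1.1.2 (add F B):
                ○ open, literals {B=false, C=true, D=false}.
          branch 2.1.2 (add T B):
            F ((C implies D) and B): β-rule — branch into F (C implies D)  //  F B.
              branch 2.1.2.1 (add F (C implies D)):
                F (C implies D): α-rule — add T C, F D.
                ○ open, literals {B=true, C=true, D=false}.
              branch 2.1.2.2 (add F B):
                × closes — contains both B and not B.
      branch 2.2 (add F not D, T ((C implies D) and B)):
        T ((C implies D) and B): α-rule — add T (C implies D), T B.
        T (not C implies B): β-rule — branch into F not C  //  T B.
          branch 2.2.1 (add F not C):
            T (C implies D): β-rule — branch into F C  //  T D.
              branch 2.2.1.1 (add F C):
                × closes — contains both C and not C.
              branch 2.2.1.2 (add T D):
                ○ open, literals {B=true, C=true, D=true}.
          branch 2.2.2 (add T B):
            T (C implies D): β-rule — branch into F C  //  T D.
              branch 2.2.2.1 (add F C):
                ○ open, literals {B=true, C=false, D=true}.
              branch 2.2.2.2 (add T D):
                ○ open, literals {B=true, D=true}.
2 branches closed, 7 open.
An open branch gives a satisfying assignment: A=true, E=true.

Satisfiable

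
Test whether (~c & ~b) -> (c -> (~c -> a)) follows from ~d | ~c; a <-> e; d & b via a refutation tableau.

Yes

Initial set: {(~d | ~c); (a <-> e); (d & b); ~((~c & ~b) -> (c -> (~c -> a)))}.
(d & b): α-rule — add d, b.
~((~c & ~b) -> (c -> (~c -> a))): α-rule — add (~c & ~b), ~(c -> (~c -> a)).
(~c & ~b): α-rule — add ~c, ~b.
× closes — contains both b and ~b.
All 1 branch closes.
Every branch closed, so the premises entail the conclusion.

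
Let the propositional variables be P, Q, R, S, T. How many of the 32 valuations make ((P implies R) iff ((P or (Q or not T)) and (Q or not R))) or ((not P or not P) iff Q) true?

22

Initial set: {(((P implies R) iff ((P or (Q or not T)) and (Q or not R))) or ((not P or not P) iff Q))}.
(((P implies R) iff ((P or (Q or not T)) and (Q or not R))) or ((not P or not P) iff Q)): β-rule — branch into ((P implies R) iff ((P or (Q or not T)) and (Q or not R)))  //  ((not P or not P) iff Q).
  branch 1 (add ((P implies R) iff ((P or (Q or not T)) and (Q or not R)))):
    ((P implies R) iff ((P or (Q or not T)) and (Q or not R))): β-rule — branch into (P implies R), ((P or (Q or not T)) and (Q or not R))  //  not (P implies R), not ((P or (Q or not T)) and (Q or not R)).
      branch 1.1 (add (P implies R), ((P or (Q or not T)) and (Q or not R))):
        ((P or (Q or not T)) and (Q or not R)): α-rule — add (P or (Q or not T)), (Q or not R).
        (P implies R): β-rule — branch into not P  //  R.
          branch 1.1.1 (add not P):
            (P or (Q or not T)): β-rule — branch into P  //  (Q or not T).
              branch 1.1.1.1 (add P):
                × closes — contains both P and not P.
              branch 1.1.1.2 (add (Q or not T)):
                (Q or not R): β-rule — branch into Q  //  not R.
                  branch 1.1.1.2.1 (add Q):
                    (Q or not T): β-rule — branch into Q  //  not T.
                      branch 1.1.1.2.1.1 (add Q):
                        ○ open, literals {P=F, Q=T}.
                      branch 1.1.1.2.1.2 (add not T):
                        ○ open, literals {P=F, Q=T, T=F}.
                  branch 1.1.1.2.2 (add not R):
                    (Q or not T): β-rule — branch into Q  //  not T.
                      branch 1.1.1.2.2.1 (add Q):
                        ○ open, literals {P=F, Q=T, R=F}.
                      branch 1.1.1.2.2.2 (add not T):
                        ○ open, literals {P=F, R=F, T=F}.
          branch 1.1.2 (add R):
            (P or (Q or not T)): β-rule — branch into P  //  (Q or not T).
              branch 1.1.2.1 (add P):
                (Q or not R): β-rule — branch into Q  //  not R.
                  branch 1.1.2.1.1 (add Q):
                    ○ open, literals {P=T, Q=T, R=T}.
                  branch 1.1.2.1.2 (add not R):
                    × closes — contains both R and not R.
              branch 1.1.2.2 (add (Q or not T)):
                (Q or not R): β-rule — branch into Q  //  not R.
                  branch 1.1.2.2.1 (add Q):
                    (Q or not T): β-rule — branch into Q  //  not T.
                      branch 1.1.2.2.1.1 (add Q):
                        ○ open, literals {Q=T, R=T}.
                      branch 1.1.2.2.1.2 (add not T):
                        ○ open, literals {Q=T, R=T, T=F}.
                  branch 1.1.2.2.2 (add not R):
                    × closes — contains both R and not R.
      branch 1.2 (add not (P implies R), not ((P or (Q or not T)) and (Q or not R))):
        not (P implies R): α-rule — add P, not R.
        not ((P or (Q or not T)) and (Q or not R)): β-rule — branch into not (P or (Q or not T))  //  not (Q or not R).
          branch 1.2.1 (add not (P or (Q or not T))):
            not (P or (Q or not T)): α-rule — add not P, not (Q or not T).
            × closes — contains both P and not P.
          branch 1.2.2 (add not (Q or not R)):
            not (Q or not R): α-rule — add not Q, not not R.
            × closes — contains both R and not R.
  branch 2 (add ((not P or not P) iff Q)):
    ((not P or not P) iff Q): β-rule — branch into (not P or not P), Q  //  not (not P or not P), not Q.
      branch 2.1 (add (not P or not P), Q):
        (not P or not P): β-rule — branch into not P  //  not P.
          branch 2.1.1 (add not P):
            ○ open, literals {P=F, Q=T}.
          branch 2.1.2 (add not P):
            ○ open, literals {P=F, Q=T}.
      branch 2.2 (add not (not P or not P), not Q):
        not (not P or not P): α-rule — add not not P, not not P.
        ○ open, literals {P=T, Q=F}.
5 branches closed, 10 open.
Each open branch fixes some atoms; the unmentioned ones are free. Counting distinct full assignments: branch {P=F, Q=T} (R, S, T) contributes 8 new; branch {P=F, Q=T, T=F} (R, S) contributes 0 new; branch {P=F, Q=T, R=F} (S, T) contributes 0 new; branch {P=F, R=F, T=F} (Q, S) contributes 2 new; branch {P=T, Q=T, R=T} (S, T) contributes 4 new; branch {Q=T, R=T} (P, S, T) contributes 0 new; branch {Q=T, R=T, T=F} (P, S) contributes 0 new; branch {P=F, Q=T} (R, S, T) contributes 0 new; branch {P=F, Q=T} (R, S, T) contributes 0 new; branch {P=T, Q=F} (R, S, T) contributes 8 new. Total: 22.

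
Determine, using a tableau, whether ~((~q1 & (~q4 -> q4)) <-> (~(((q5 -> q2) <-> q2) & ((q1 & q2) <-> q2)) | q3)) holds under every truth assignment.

Assume the negation and expand:
Initial set: {~~((~q1 & (~q4 -> q4)) <-> (~(((q5 -> q2) <-> q2) & ((q1 & q2) <-> q2)) | q3))}.
~~((~q1 & (~q4 -> q4)) <-> (~(((q5 -> q2) <-> q2) & ((q1 & q2) <-> q2)) | q3)): β-rule — branch into (~q1 & (~q4 -> q4)), (~(((q5 -> q2) <-> q2) & ((q1 & q2) <-> q2)) | q3)  //  ~(~q1 & (~q4 -> q4)), ~(~(((q5 -> q2) <-> q2) & ((q1 & q2) <-> q2)) | q3).
  branch 1 (add (~q1 & (~q4 -> q4)), (~(((q5 -> q2) <-> q2) & ((q1 & q2) <-> q2)) | q3)):
    (~q1 & (~q4 -> q4)): α-rule — add ~q1, (~q4 -> q4).
    (~(((q5 -> q2) <-> q2) & ((q1 & q2) <-> q2)) | q3): β-rule — branch into ~(((q5 -> q2) <-> q2) & ((q1 & q2) <-> q2))  //  q3.
      branch 1.1 (add ~(((q5 -> q2) <-> q2) & ((q1 & q2) <-> q2))):
        (~q4 -> q4): β-rule — branch into ~~q4  //  q4.
          branch 1.1.1 (add ~~q4):
            ~(((q5 -> q2) <-> q2) & ((q1 & q2) <-> q2)): β-rule — branch into ~((q5 -> q2) <-> q2)  //  ~((q1 & q2) <-> q2).
              branch 1.1.1.1 (add ~((q5 -> q2) <-> q2)):
                ~((q5 -> q2) <-> q2): β-rule — branch into (q5 -> q2), ~q2  //  ~(q5 -> q2), q2.
                  branch 1.1.1.1.1 (add (q5 -> q2), ~q2):
                    (q5 -> q2): β-rule — branch into ~q5  //  q2.
                      branch 1.1.1.1.1.1 (add ~q5):
                        ○ open, literals {q1=0, q2=0, q4=1, q5=0}.
                      branch 1.1.1.1.1.2 (add q2):
                        × closes — contains both q2 and ~q2.
                  branch 1.1.1.1.2 (add ~(q5 -> q2), q2):
                    ~(q5 -> q2): α-rule — add q5, ~q2.
                    × closes — contains both q2 and ~q2.
              branch 1.1.1.2 (add ~((q1 & q2) <-> q2)):
                ~((q1 & q2) <-> q2): β-rule — branch into (q1 & q2), ~q2  //  ~(q1 & q2), q2.
                  branch 1.1.1.2.1 (add (q1 & q2), ~q2):
                    (q1 & q2): α-rule — add q1, q2.
                    × closes — contains both q1 and ~q1.
                  branch 1.1.1.2.2 (add ~(q1 & q2), q2):
                    ~(q1 & q2): β-rule — branch into ~q1  //  ~q2.
                      branch 1.1.1.2.2.1 (add ~q1):
                        ○ open, literals {q1=0, q2=1, q4=1}.
                      branch 1.1.1.2.2.2 (add ~q2):
                        × closes — contains both q2 and ~q2.
          branch 1.1.2 (add q4):
            ~(((q5 -> q2) <-> q2) & ((q1 & q2) <-> q2)): β-rule — branch into ~((q5 -> q2) <-> q2)  //  ~((q1 & q2) <-> q2).
              branch 1.1.2.1 (add ~((q5 -> q2) <-> q2)):
                ~((q5 -> q2) <-> q2): β-rule — branch into (q5 -> q2), ~q2  //  ~(q5 -> q2), q2.
                  branch 1.1.2.1.1 (add (q5 -> q2), ~q2):
                    (q5 -> q2): β-rule — branch into ~q5  //  q2.
                      branch 1.1.2.1.1.1 (add ~q5):
                        ○ open, literals {q1=0, q2=0, q4=1, q5=0}.
                      branch 1.1.2.1.1.2 (add q2):
                        × closes — contains both q2 and ~q2.
                  branch 1.1.2.1.2 (add ~(q5 -> q2), q2):
                    ~(q5 -> q2): α-rule — add q5, ~q2.
                    × closes — contains both q2 and ~q2.
              branch 1.1.2.2 (add ~((q1 & q2) <-> q2)):
                ~((q1 & q2) <-> q2): β-rule — branch into (q1 & q2), ~q2  //  ~(q1 & q2), q2.
                  branch 1.1.2.2.1 (add (q1 & q2), ~q2):
                    (q1 & q2): α-rule — add q1, q2.
                    × closes — contains both q1 and ~q1.
                  branch 1.1.2.2.2 (add ~(q1 & q2), q2):
                    ~(q1 & q2): β-rule — branch into ~q1  //  ~q2.
                      branch 1.1.2.2.2.1 (add ~q1):
                        ○ open, literals {q1=0, q2=1, q4=1}.
                      branch 1.1.2.2.2.2 (add ~q2):
                        × closes — contains both q2 and ~q2.
      branch 1.2 (add q3):
        (~q4 -> q4): β-rule — branch into ~~q4  //  q4.
          branch 1.2.1 (add ~~q4):
            ○ open, literals {q1=0, q3=1, q4=1}.
          branch 1.2.2 (add q4):
            ○ open, literals {q1=0, q3=1, q4=1}.
  branch 2 (add ~(~q1 & (~q4 -> q4)), ~(~(((q5 -> q2) <-> q2) & ((q1 & q2) <-> q2)) | q3)):
    ~(~(((q5 -> q2) <-> q2) & ((q1 & q2) <-> q2)) | q3): α-rule — add ~~(((q5 -> q2) <-> q2) & ((q1 & q2) <-> q2)), ~q3.
    ~~(((q5 -> q2) <-> q2) & ((q1 & q2) <-> q2)): α-rule — add ((q5 -> q2) <-> q2), ((q1 & q2) <-> q2).
    ~(~q1 & (~q4 -> q4)): β-rule — branch into ~~q1  //  ~(~q4 -> q4).
      branch 2.1 (add ~~q1):
        ((q5 -> q2) <-> q2): β-rule — branch into (q5 -> q2), q2  //  ~(q5 -> q2), ~q2.
          branch 2.1.1 (add (q5 -> q2), q2):
            ((q1 & q2) <-> q2): β-rule — branch into (q1 & q2), q2  //  ~(q1 & q2), ~q2.
              branch 2.1.1.1 (add (q1 & q2), q2):
                (q1 & q2): α-rule — add q1, q2.
                (q5 -> q2): β-rule — branch into ~q5  //  q2.
                  branch 2.1.1.1.1 (add ~q5):
                    ○ open, literals {q1=1, q2=1, q3=0, q5=0}.
                  branch 2.1.1.1.2 (add q2):
                    ○ open, literals {q1=1, q2=1, q3=0}.
              branch 2.1.1.2 (add ~(q1 & q2), ~q2):
                × closes — contains both q2 and ~q2.
          branch 2.1.2 (add ~(q5 -> q2), ~q2):
            ~(q5 -> q2): α-rule — add q5, ~q2.
            ((q1 & q2) <-> q2): β-rule — branch into (q1 & q2), q2  //  ~(q1 & q2), ~q2.
              branch 2.1.2.1 (add (q1 & q2), q2):
                × closes — contains both q2 and ~q2.
              branch 2.1.2.2 (add ~(q1 & q2), ~q2):
                ~(q1 & q2): β-rule — branch into ~q1  //  ~q2.
                  branch 2.1.2.2.1 (add ~q1):
                    × closes — contains both q1 and ~q1.
                  branch 2.1.2.2.2 (add ~q2):
                    ○ open, literals {q1=1, q2=0, q3=0, q5=1}.
      branch 2.2 (add ~(~q4 -> q4)):
        ~(~q4 -> q4): α-rule — add ~q4, ~q4.
        ((q5 -> q2) <-> q2): β-rule — branch into (q5 -> q2), q2  //  ~(q5 -> q2), ~q2.
          branch 2.2.1 (add (q5 -> q2), q2):
            ((q1 & q2) <-> q2): β-rule — branch into (q1 & q2), q2  //  ~(q1 & q2), ~q2.
              branch 2.2.1.1 (add (q1 & q2), q2):
                (q1 & q2): α-rule — add q1, q2.
                (q5 -> q2): β-rule — branch into ~q5  //  q2.
                  branch 2.2.1.1.1 (add ~q5):
                    ○ open, literals {q1=1, q2=1, q3=0, q4=0, q5=0}.
                  branch 2.2.1.1.2 (add q2):
                    ○ open, literals {q1=1, q2=1, q3=0, q4=0}.
              branch 2.2.1.2 (add ~(q1 & q2), ~q2):
                × closes — contains both q2 and ~q2.
          branch 2.2.2 (add ~(q5 -> q2), ~q2):
            ~(q5 -> q2): α-rule — add q5, ~q2.
            ((q1 & q2) <-> q2): β-rule — branch into (q1 & q2), q2  //  ~(q1 & q2), ~q2.
              branch 2.2.2.1 (add (q1 & q2), q2):
                × closes — contains both q2 and ~q2.
              branch 2.2.2.2 (add ~(q1 & q2), ~q2):
                ~(q1 & q2): β-rule — branch into ~q1  //  ~q2.
                  branch 2.2.2.2.1 (add ~q1):
                    ○ open, literals {q1=0, q2=0, q3=0, q4=0, q5=1}.
                  branch 2.2.2.2.2 (add ~q2):
                    ○ open, literals {q2=0, q3=0, q4=0, q5=1}.
13 branches closed, 13 open.
An open branch gives a countermodel: q1=0, q2=0, q4=1, q5=0 (unmentioned atoms arbitrary); under it the original formula is false.

Not valid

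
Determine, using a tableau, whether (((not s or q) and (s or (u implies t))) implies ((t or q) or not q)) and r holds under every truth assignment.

Not valid

Assume the negation and expand:
Initial set: {not ((((not s or q) and (s or (u implies t))) implies ((t or q) or not q)) and r)}.
not ((((not s or q) and (s or (u implies t))) implies ((t or q) or not q)) and r): β-rule — branch into not (((not s or q) and (s or (u implies t))) implies ((t or q) or not q))  //  not r.
  branch 1 (add not (((not s or q) and (s or (u implies t))) implies ((t or q) or not q))):
    not (((not s or q) and (s or (u implies t))) implies ((t or q) or not q)): α-rule — add ((not s or q) and (s or (u implies t))), not ((t or q) or not q).
    ((not s or q) and (s or (u implies t))): α-rule — add (not s or q), (s or (u implies t)).
    not ((t or q) or not q): α-rule — add not (t or q), not not q.
    not (t or q): α-rule — add not t, not q.
    × closes — contains both q and not q.
  branch 2 (add not r):
    ○ open, literals {r=0}.
1 branch closed, 1 open.
An open branch gives a countermodel: r=0 (unmentioned atoms arbitrary); under it the original formula is false.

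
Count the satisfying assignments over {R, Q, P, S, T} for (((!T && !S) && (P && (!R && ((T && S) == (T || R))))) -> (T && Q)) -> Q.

Initial set: {((((!T && !S) && (P && (!R && ((T && S) == (T || R))))) -> (T && Q)) -> Q)}.
((((!T && !S) && (P && (!R && ((T && S) == (T || R))))) -> (T && Q)) -> Q): β-rule — branch into !(((!T && !S) && (P && (!R && ((T && S) == (T || R))))) -> (T && Q))  //  Q.
  branch 1 (add !(((!T && !S) && (P && (!R && ((T && S) == (T || R))))) -> (T && Q))):
    !(((!T && !S) && (P && (!R && ((T && S) == (T || R))))) -> (T && Q)): α-rule — add ((!T && !S) && (P && (!R && ((T && S) == (T || R))))), !(T && Q).
    ((!T && !S) && (P && (!R && ((T && S) == (T || R))))): α-rule — add (!T && !S), (P && (!R && ((T && S) == (T || R)))).
    (!T && !S): α-rule — add !T, !S.
    (P && (!R && ((T && S) == (T || R)))): α-rule — add P, (!R && ((T && S) == (T || R))).
    (!R && ((T && S) == (T || R))): α-rule — add !R, ((T && S) == (T || R)).
    !(T && Q): β-rule — branch into !T  //  !Q.
      branch 1.1 (add !T):
        ((T && S) == (T || R)): β-rule — branch into (T && S), (T || R)  //  !(T && S), !(T || R).
          branch 1.1.1 (add (T && S), (T || R)):
            (T && S): α-rule — add T, S.
            × closes — contains both T and !T.
          branch 1.1.2 (add !(T && S), !(T || R)):
            !(T || R): α-rule — add !T, !R.
            !(T && S): β-rule — branch into !T  //  !S.
              branch 1.1.2.1 (add !T):
                ○ open, literals {P=T, R=F, S=F, T=F}.
              branch 1.1.2.2 (add !S):
                ○ open, literals {P=T, R=F, S=F, T=F}.
      branch 1.2 (add !Q):
        ((T && S) == (T || R)): β-rule — branch into (T && S), (T || R)  //  !(T && S), !(T || R).
          branch 1.2.1 (add (T && S), (T || R)):
            (T && S): α-rule — add T, S.
            × closes — contains both T and !T.
          branch 1.2.2 (add !(T && S), !(T || R)):
            !(T || R): α-rule — add !T, !R.
            !(T && S): β-rule — branch into !T  //  !S.
              branch 1.2.2.1 (add !T):
                ○ open, literals {P=T, Q=F, R=F, S=F, T=F}.
              branch 1.2.2.2 (add !S):
                ○ open, literals {P=T, Q=F, R=F, S=F, T=F}.
  branch 2 (add Q):
    ○ open, literals {Q=T}.
2 branches closed, 5 open.
Each open branch fixes some atoms; the unmentioned ones are free. Counting distinct full assignments: branch {P=T, R=F, S=F, T=F} (Q) contributes 2 new; branch {P=T, R=F, S=F, T=F} (Q) contributes 0 new; branch {P=T, Q=F, R=F, S=F, T=F} (none free) contributes 0 new; branch {P=T, Q=F, R=F, S=F, T=F} (none free) contributes 0 new; branch {Q=T} (R, P, S, T) contributes 15 new. Total: 17.

17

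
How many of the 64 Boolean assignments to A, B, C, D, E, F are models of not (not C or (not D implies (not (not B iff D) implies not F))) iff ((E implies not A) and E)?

Initial set: {(not (not C or (not D implies (not (not B iff D) implies not F))) iff ((E implies not A) and E))}.
(not (not C or (not D implies (not (not B iff D) implies not F))) iff ((E implies not A) and E)): β-rule — branch into not (not C or (not D implies (not (not B iff D) implies not F))), ((E implies not A) and E)  //  not not (not C or (not D implies (not (not B iff D) implies not F))), not ((E implies not A) and E).
  branch 1 (add not (not C or (not D implies (not (not B iff D) implies not F))), ((E implies not A) and E)):
    not (not C or (not D implies (not (not B iff D) implies not F))): α-rule — add not not C, not (not D implies (not (not B iff D) implies not F)).
    ((E implies not A) and E): α-rule — add (E implies not A), E.
    not (not D implies (not (not B iff D) implies not F)): α-rule — add not D, not (not (not B iff D) implies not F).
    not (not (not B iff D) implies not F): α-rule — add not (not B iff D), not not F.
    (E implies not A): β-rule — branch into not E  //  not A.
      branch 1.1 (add not E):
        × closes — contains both E and not E.
      branch 1.2 (add not A):
        not (not B iff D): β-rule — branch into not B, not D  //  not not B, D.
          branch 1.2.1 (add not B, not D):
            ○ open, literals {A=F, B=F, C=T, D=F, E=T, F=T}.
          branch 1.2.2 (add not not B, D):
            × closes — contains both D and not D.
  branch 2 (add not not (not C or (not D implies (not (not B iff D) implies not F))), not ((E implies not A) and E)):
    not not (not C or (not D implies (not (not B iff D) implies not F))): β-rule — branch into not C  //  (not D implies (not (not B iff D) implies not F)).
      branch 2.1 (add not C):
        not ((E implies not A) and E): β-rule — branch into not (E implies not A)  //  not E.
          branch 2.1.1 (add not (E implies not A)):
            not (E implies not A): α-rule — add E, not not A.
            ○ open, literals {A=T, C=F, E=T}.
          branch 2.1.2 (add not E):
            ○ open, literals {C=F, E=F}.
      branch 2.2 (add (not D implies (not (not B iff D) implies not F))):
        not ((E implies not A) and E): β-rule — branch into not (E implies not A)  //  not E.
          branch 2.2.1 (add not (E implies not A)):
            not (E implies not A): α-rule — add E, not not A.
            (not D implies (not (not B iff D) implies not F)): β-rule — branch into not not D  //  (not (not B iff D) implies not F).
              branch 2.2.1.1 (add not not D):
                ○ open, literals {A=T, D=T, E=T}.
              branch 2.2.1.2 (add (not (not B iff D) implies not F)):
                (not (not B iff D) implies not F): β-rule — branch into not not (not B iff D)  //  not F.
                  branch 2.2.1.2.1 (add not not (not B iff D)):
                    not not (not B iff D): β-rule — branch into not B, D  //  not not B, not D.
                      branch 2.2.1.2.1.1 (add not B, D):
                        ○ open, literals {A=T, B=F, D=T, E=T}.
                      branch 2.2.1.2.1.2 (add not not B, not D):
                        ○ open, literals {A=T, B=T, D=F, E=T}.
                  branch 2.2.1.2.2 (add not F):
                    ○ open, literals {A=T, E=T, F=F}.
          branch 2.2.2 (add not E):
            (not D implies (not (not B iff D) implies not F)): β-rule — branch into not not D  //  (not (not B iff D) implies not F).
              branch 2.2.2.1 (add not not D):
                ○ open, literals {D=T, E=F}.
              branch 2.2.2.2 (add (not (not B iff D) implies not F)):
                (not (not B iff D) implies not F): β-rule — branch into not not (not B iff D)  //  not F.
                  branch 2.2.2.2.1 (add not not (not B iff D)):
                    not not (not B iff D): β-rule — branch into not B, D  //  not not B, not D.
                      branch 2.2.2.2.1.1 (add not B, D):
                        ○ open, literals {B=F, D=T, E=F}.
                      branch 2.2.2.2.1.2 (add not not B, not D):
                        ○ open, literals {B=T, D=F, E=F}.
                  branch 2.2.2.2.2 (add not F):
                    ○ open, literals {E=F, F=F}.
2 branches closed, 11 open.
Each open branch fixes some atoms; the unmentioned ones are free. Counting distinct full assignments: branch {A=F, B=F, C=T, D=F, E=T, F=T} (none free) contributes 1 new; branch {A=T, C=F, E=T} (B, D, F) contributes 8 new; branch {C=F, E=F} (A, B, D, F) contributes 16 new; branch {A=T, D=T, E=T} (B, C, F) contributes 4 new; branch {A=T, B=F, D=T, E=T} (C, F) contributes 0 new; branch {A=T, B=T, D=F, E=T} (C, F) contributes 2 new; branch {A=T, E=T, F=F} (B, C, D) contributes 1 new; branch {D=T, E=F} (A, B, C, F) contributes 8 new; branch {B=F, D=T, E=F} (A, C, F) contributes 0 new; branch {B=T, D=F, E=F} (A, C, F) contributes 4 new; branch {E=F, F=F} (A, B, C, D) contributes 2 new. Total: 46.

46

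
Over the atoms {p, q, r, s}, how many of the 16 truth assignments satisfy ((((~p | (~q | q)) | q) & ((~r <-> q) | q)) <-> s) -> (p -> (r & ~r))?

Initial set: {(((((~p | (~q | q)) | q) & ((~r <-> q) | q)) <-> s) -> (p -> (r & ~r)))}.
(((((~p | (~q | q)) | q) & ((~r <-> q) | q)) <-> s) -> (p -> (r & ~r))): β-rule — branch into ~((((~p | (~q | q)) | q) & ((~r <-> q) | q)) <-> s)  //  (p -> (r & ~r)).
  branch 1 (add ~((((~p | (~q | q)) | q) & ((~r <-> q) | q)) <-> s)):
    ~((((~p | (~q | q)) | q) & ((~r <-> q) | q)) <-> s): β-rule — branch into (((~p | (~q | q)) | q) & ((~r <-> q) | q)), ~s  //  ~(((~p | (~q | q)) | q) & ((~r <-> q) | q)), s.
      branch 1.1 (add (((~p | (~q | q)) | q) & ((~r <-> q) | q)), ~s):
        (((~p | (~q | q)) | q) & ((~r <-> q) | q)): α-rule — add ((~p | (~q | q)) | q), ((~r <-> q) | q).
        ((~p | (~q | q)) | q): β-rule — branch into (~p | (~q | q))  //  q.
          branch 1.1.1 (add (~p | (~q | q))):
            ((~r <-> q) | q): β-rule — branch into (~r <-> q)  //  q.
              branch 1.1.1.1 (add (~r <-> q)):
                (~p | (~q | q)): β-rule — branch into ~p  //  (~q | q).
                  branch 1.1.1.1.1 (add ~p):
                    (~r <-> q): β-rule — branch into ~r, q  //  ~~r, ~q.
                      branch 1.1.1.1.1.1 (add ~r, q):
                        ○ open, literals {p=false, q=true, r=false, s=false}.
                      branch 1.1.1.1.1.2 (add ~~r, ~q):
                        ○ open, literals {p=false, q=false, r=true, s=false}.
                  branch 1.1.1.1.2 (add (~q | q)):
                    (~r <-> q): β-rule — branch into ~r, q  //  ~~r, ~q.
                      branch 1.1.1.1.2.1 (add ~r, q):
                        (~q | q): β-rule — branch into ~q  //  q.
                          branch 1.1.1.1.2.1.1 (add ~q):
                            × closes — contains both q and ~q.
                          branch 1.1.1.1.2.1.2 (add q):
                            ○ open, literals {q=true, r=false, s=false}.
                      branch 1.1.1.1.2.2 (add ~~r, ~q):
                        (~q | q): β-rule — branch into ~q  //  q.
                          branch 1.1.1.1.2.2.1 (add ~q):
                            ○ open, literals {q=false, r=true, s=false}.
                          branch 1.1.1.1.2.2.2 (add q):
                            × closes — contains both q and ~q.
              branch 1.1.1.2 (add q):
                (~p | (~q | q)): β-rule — branch into ~p  //  (~q | q).
                  branch 1.1.1.2.1 (add ~p):
                    ○ open, literals {p=false, q=true, s=false}.
                  branch 1.1.1.2.2 (add (~q | q)):
                    (~q | q): β-rule — branch into ~q  //  q.
                      branch 1.1.1.2.2.1 (add ~q):
                        × closes — contains both q and ~q.
                      branch 1.1.1.2.2.2 (add q):
                        ○ open, literals {q=true, s=false}.
          branch 1.1.2 (add q):
            ((~r <-> q) | q): β-rule — branch into (~r <-> q)  //  q.
              branch 1.1.2.1 (add (~r <-> q)):
                (~r <-> q): β-rule — branch into ~r, q  //  ~~r, ~q.
                  branch 1.1.2.1.1 (add ~r, q):
                    ○ open, literals {q=true, r=false, s=false}.
                  branch 1.1.2.1.2 (add ~~r, ~q):
                    × closes — contains both q and ~q.
              branch 1.1.2.2 (add q):
                ○ open, literals {q=true, s=false}.
      branch 1.2 (add ~(((~p | (~q | q)) | q) & ((~r <-> q) | q)), s):
        ~(((~p | (~q | q)) | q) & ((~r <-> q) | q)): β-rule — branch into ~((~p | (~q | q)) | q)  //  ~((~r <-> q) | q).
          branch 1.2.1 (add ~((~p | (~q | q)) | q)):
            ~((~p | (~q | q)) | q): α-rule — add ~(~p | (~q | q)), ~q.
            ~(~p | (~q | q)): α-rule — add ~~p, ~(~q | q).
            ~(~q | q): α-rule — add ~~q, ~q.
            × closes — contains both q and ~q.
          branch 1.2.2 (add ~((~r <-> q) | q)):
            ~((~r <-> q) | q): α-rule — add ~(~r <-> q), ~q.
            ~(~r <-> q): β-rule — branch into ~r, ~q  //  ~~r, q.
              branch 1.2.2.1 (add ~r, ~q):
                ○ open, literals {q=false, r=false, s=true}.
              branch 1.2.2.2 (add ~~r, q):
                × closes — contains both q and ~q.
  branch 2 (add (p -> (r & ~r))):
    (p -> (r & ~r)): β-rule — branch into ~p  //  (r & ~r).
      branch 2.1 (add ~p):
        ○ open, literals {p=false}.
      branch 2.2 (add (r & ~r)):
        (r & ~r): α-rule — add r, ~r.
        × closes — contains both r and ~r.
7 branches closed, 10 open.
Each open branch fixes some atoms; the unmentioned ones are free. Counting distinct full assignments: branch {p=false, q=true, r=false, s=false} (none free) contributes 1 new; branch {p=false, q=false, r=true, s=false} (none free) contributes 1 new; branch {q=true, r=false, s=false} (p) contributes 1 new; branch {q=false, r=true, s=false} (p) contributes 1 new; branch {p=false, q=true, s=false} (r) contributes 1 new; branch {q=true, s=false} (p, r) contributes 1 new; branch {q=true, r=false, s=false} (p) contributes 0 new; branch {q=true, s=false} (p, r) contributes 0 new; branch {q=false, r=false, s=true} (p) contributes 2 new; branch {p=false} (q, r, s) contributes 4 new. Total: 12.

12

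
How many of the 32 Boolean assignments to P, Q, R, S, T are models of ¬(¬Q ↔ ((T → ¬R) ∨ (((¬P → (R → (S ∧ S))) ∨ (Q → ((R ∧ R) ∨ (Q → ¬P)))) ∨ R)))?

Initial set: {¬(¬Q ↔ ((T → ¬R) ∨ (((¬P → (R → (S ∧ S))) ∨ (Q → ((R ∧ R) ∨ (Q → ¬P)))) ∨ R)))}.
¬(¬Q ↔ ((T → ¬R) ∨ (((¬P → (R → (S ∧ S))) ∨ (Q → ((R ∧ R) ∨ (Q → ¬P)))) ∨ R))): β-rule — branch into ¬Q, ¬((T → ¬R) ∨ (((¬P → (R → (S ∧ S))) ∨ (Q → ((R ∧ R) ∨ (Q → ¬P)))) ∨ R))  //  ¬¬Q, ((T → ¬R) ∨ (((¬P → (R → (S ∧ S))) ∨ (Q → ((R ∧ R) ∨ (Q → ¬P)))) ∨ R)).
  branch 1 (add ¬Q, ¬((T → ¬R) ∨ (((¬P → (R → (S ∧ S))) ∨ (Q → ((R ∧ R) ∨ (Q → ¬P)))) ∨ R))):
    ¬((T → ¬R) ∨ (((¬P → (R → (S ∧ S))) ∨ (Q → ((R ∧ R) ∨ (Q → ¬P)))) ∨ R)): α-rule — add ¬(T → ¬R), ¬(((¬P → (R → (S ∧ S))) ∨ (Q → ((R ∧ R) ∨ (Q → ¬P)))) ∨ R).
    ¬(T → ¬R): α-rule — add T, ¬¬R.
    ¬(((¬P → (R → (S ∧ S))) ∨ (Q → ((R ∧ R) ∨ (Q → ¬P)))) ∨ R): α-rule — add ¬((¬P → (R → (S ∧ S))) ∨ (Q → ((R ∧ R) ∨ (Q → ¬P)))), ¬R.
    × closes — contains both R and ¬R.
  branch 2 (add ¬¬Q, ((T → ¬R) ∨ (((¬P → (R → (S ∧ S))) ∨ (Q → ((R ∧ R) ∨ (Q → ¬P)))) ∨ R))):
    ((T → ¬R) ∨ (((¬P → (R → (S ∧ S))) ∨ (Q → ((R ∧ R) ∨ (Q → ¬P)))) ∨ R)): β-rule — branch into (T → ¬R)  //  (((¬P → (R → (S ∧ S))) ∨ (Q → ((R ∧ R) ∨ (Q → ¬P)))) ∨ R).
      branch 2.1 (add (T → ¬R)):
        (T → ¬R): β-rule — branch into ¬T  //  ¬R.
          branch 2.1.1 (add ¬T):
            ○ open, literals {Q=1, T=0}.
          branch 2.1.2 (add ¬R):
            ○ open, literals {Q=1, R=0}.
      branch 2.2 (add (((¬P → (R → (S ∧ S))) ∨ (Q → ((R ∧ R) ∨ (Q → ¬P)))) ∨ R)):
        (((¬P → (R → (S ∧ S))) ∨ (Q → ((R ∧ R) ∨ (Q → ¬P)))) ∨ R): β-rule — branch into ((¬P → (R → (S ∧ S))) ∨ (Q → ((R ∧ R) ∨ (Q → ¬P))))  //  R.
          branch 2.2.1 (add ((¬P → (R → (S ∧ S))) ∨ (Q → ((R ∧ R) ∨ (Q → ¬P))))):
            ((¬P → (R → (S ∧ S))) ∨ (Q → ((R ∧ R) ∨ (Q → ¬P)))): β-rule — branch into (¬P → (R → (S ∧ S)))  //  (Q → ((R ∧ R) ∨ (Q → ¬P))).
              branch 2.2.1.1 (add (¬P → (R → (S ∧ S)))):
                (¬P → (R → (S ∧ S))): β-rule — branch into ¬¬P  //  (R → (S ∧ S)).
                  branch 2.2.1.1.1 (add ¬¬P):
                    ○ open, literals {P=1, Q=1}.
                  branch 2.2.1.1.2 (add (R → (S ∧ S))):
                    (R → (S ∧ S)): β-rule — branch into ¬R  //  (S ∧ S).
                      branch 2.2.1.1.2.1 (add ¬R):
                        ○ open, literals {Q=1, R=0}.
                      branch 2.2.1.1.2.2 (add (S ∧ S)):
                        (S ∧ S): α-rule — add S, S.
                        ○ open, literals {Q=1, S=1}.
              branch 2.2.1.2 (add (Q → ((R ∧ R) ∨ (Q → ¬P)))):
                (Q → ((R ∧ R) ∨ (Q → ¬P))): β-rule — branch into ¬Q  //  ((R ∧ R) ∨ (Q → ¬P)).
                  branch 2.2.1.2.1 (add ¬Q):
                    × closes — contains both Q and ¬Q.
                  branch 2.2.1.2.2 (add ((R ∧ R) ∨ (Q → ¬P))):
                    ((R ∧ R) ∨ (Q → ¬P)): β-rule — branch into (R ∧ R)  //  (Q → ¬P).
                      branch 2.2.1.2.2.1 (add (R ∧ R)):
                        (R ∧ R): α-rule — add R, R.
                        ○ open, literals {Q=1, R=1}.
                      branch 2.2.1.2.2.2 (add (Q → ¬P)):
                        (Q → ¬P): β-rule — branch into ¬Q  //  ¬P.
                          branch 2.2.1.2.2.2.1 (add ¬Q):
                            × closes — contains both Q and ¬Q.
                          branch 2.2.1.2.2.2.2 (add ¬P):
                            ○ open, literals {P=0, Q=1}.
          branch 2.2.2 (add R):
            ○ open, literals {Q=1, R=1}.
3 branches closed, 8 open.
Each open branch fixes some atoms; the unmentioned ones are free. Counting distinct full assignments: branch {Q=1, T=0} (P, R, S) contributes 8 new; branch {Q=1, R=0} (P, S, T) contributes 4 new; branch {P=1, Q=1} (R, S, T) contributes 2 new; branch {Q=1, R=0} (P, S, T) contributes 0 new; branch {Q=1, S=1} (P, R, T) contributes 1 new; branch {Q=1, R=1} (P, S, T) contributes 1 new; branch {P=0, Q=1} (R, S, T) contributes 0 new; branch {Q=1, R=1} (P, S, T) contributes 0 new. Total: 16.

16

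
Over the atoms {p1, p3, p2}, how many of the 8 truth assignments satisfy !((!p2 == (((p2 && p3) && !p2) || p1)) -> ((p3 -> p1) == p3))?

3

Initial set: {!((!p2 == (((p2 && p3) && !p2) || p1)) -> ((p3 -> p1) == p3))}.
!((!p2 == (((p2 && p3) && !p2) || p1)) -> ((p3 -> p1) == p3)): α-rule — add (!p2 == (((p2 && p3) && !p2) || p1)), !((p3 -> p1) == p3).
(!p2 == (((p2 && p3) && !p2) || p1)): β-rule — branch into !p2, (((p2 && p3) && !p2) || p1)  //  !!p2, !(((p2 && p3) && !p2) || p1).
  branch 1 (add !p2, (((p2 && p3) && !p2) || p1)):
    !((p3 -> p1) == p3): β-rule — branch into (p3 -> p1), !p3  //  !(p3 -> p1), p3.
      branch 1.1 (add (p3 -> p1), !p3):
        (((p2 && p3) && !p2) || p1): β-rule — branch into ((p2 && p3) && !p2)  //  p1.
          branch 1.1.1 (add ((p2 && p3) && !p2)):
            ((p2 && p3) && !p2): α-rule — add (p2 && p3), !p2.
            (p2 && p3): α-rule — add p2, p3.
            × closes — contains both p2 and !p2.
          branch 1.1.2 (add p1):
            (p3 -> p1): β-rule — branch into !p3  //  p1.
              branch 1.1.2.1 (add !p3):
                ○ open, literals {p1=true, p2=false, p3=false}.
              branch 1.1.2.2 (add p1):
                ○ open, literals {p1=true, p2=false, p3=false}.
      branch 1.2 (add !(p3 -> p1), p3):
        !(p3 -> p1): α-rule — add p3, !p1.
        (((p2 && p3) && !p2) || p1): β-rule — branch into ((p2 && p3) && !p2)  //  p1.
          branch 1.2.1 (add ((p2 && p3) && !p2)):
            ((p2 && p3) && !p2): α-rule — add (p2 && p3), !p2.
            (p2 && p3): α-rule — add p2, p3.
            × closes — contains both p2 and !p2.
          branch 1.2.2 (add p1):
            × closes — contains both p1 and !p1.
  branch 2 (add !!p2, !(((p2 && p3) && !p2) || p1)):
    !(((p2 && p3) && !p2) || p1): α-rule — add !((p2 && p3) && !p2), !p1.
    !((p3 -> p1) == p3): β-rule — branch into (p3 -> p1), !p3  //  !(p3 -> p1), p3.
      branch 2.1 (add (p3 -> p1), !p3):
        !((p2 && p3) && !p2): β-rule — branch into !(p2 && p3)  //  !!p2.
          branch 2.1.1 (add !(p2 && p3)):
            (p3 -> p1): β-rule — branch into !p3  //  p1.
              branch 2.1.1.1 (add !p3):
                !(p2 && p3): β-rule — branch into !p2  //  !p3.
                  branch 2.1.1.1.1 (add !p2):
                    × closes — contains both p2 and !p2.
                  branch 2.1.1.1.2 (add !p3):
                    ○ open, literals {p1=false, p2=true, p3=false}.
              branch 2.1.1.2 (add p1):
                × closes — contains both p1 and !p1.
          branch 2.1.2 (add !!p2):
            (p3 -> p1): β-rule — branch into !p3  //  p1.
              branch 2.1.2.1 (add !p3):
                ○ open, literals {p1=false, p2=true, p3=false}.
              branch 2.1.2.2 (add p1):
                × closes — contains both p1 and !p1.
      branch 2.2 (add !(p3 -> p1), p3):
        !(p3 -> p1): α-rule — add p3, !p1.
        !((p2 && p3) && !p2): β-rule — branch into !(p2 && p3)  //  !!p2.
          branch 2.2.1 (add !(p2 && p3)):
            !(p2 && p3): β-rule — branch into !p2  //  !p3.
              branch 2.2.1.1 (add !p2):
                × closes — contains both p2 and !p2.
              branch 2.2.1.2 (add !p3):
                × closes — contains both p3 and !p3.
          branch 2.2.2 (add !!p2):
            ○ open, literals {p1=false, p2=true, p3=true}.
8 branches closed, 5 open.
Each open branch fixes some atoms; the unmentioned ones are free. Counting distinct full assignments: branch {p1=true, p2=false, p3=false} (none free) contributes 1 new; branch {p1=true, p2=false, p3=false} (none free) contributes 0 new; branch {p1=false, p2=true, p3=false} (none free) contributes 1 new; branch {p1=false, p2=true, p3=false} (none free) contributes 0 new; branch {p1=false, p2=true, p3=true} (none free) contributes 1 new. Total: 3.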